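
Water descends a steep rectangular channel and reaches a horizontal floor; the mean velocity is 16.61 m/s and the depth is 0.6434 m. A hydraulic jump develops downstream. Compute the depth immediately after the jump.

y₂ = 5.703 m

Fr₁ = V₁/√(g·y₁) = 16.61/√(9.81×0.6434) = 6.611.
Sequent-depth ratio: y₂/y₁ = ½[√(1 + 8Fr₁²) − 1] = ½[√350.69 − 1] = 8.863.
y₂ = 8.863 × 0.6434 = 5.703 m.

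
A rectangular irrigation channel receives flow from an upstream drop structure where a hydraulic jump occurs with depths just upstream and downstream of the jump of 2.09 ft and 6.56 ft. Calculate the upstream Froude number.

Fr₁ = 2.55

For a rectangular channel the momentum equation gives q² = ½·g·y₁·y₂·(y₁ + y₂) = ½×32.2×2.09×6.56×8.65 = 1909.
q = √1909 = 43.7 ft²/s.
V₁ = q/y₁ = 20.9 ft/s; Fr₁ = V₁/√(g·y₁) = 2.55.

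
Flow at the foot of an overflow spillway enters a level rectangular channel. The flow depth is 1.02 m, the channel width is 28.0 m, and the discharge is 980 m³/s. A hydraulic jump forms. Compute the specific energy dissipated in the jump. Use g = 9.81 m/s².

q = Q/b = 980/28.0 = 35.0 m²/s; V₁ = q/y₁ = 34.3 m/s. Fr₁ = V₁/√(g·y₁) = 10.8.
Bélanger equation: y₂/y₁ = ½[√(1 + 8Fr₁²) − 1] = ½[√942.4 − 1] = 14.8.
y₂ = 14.8 × 1.02 = 15.1 m.
Head loss: ΔE = (y₂ − y₁)³/(4y₁y₂) = (15.1 − 1.02)³/(4×1.02×15.1) = 2819/61.8 = 45.6 m.

ΔE = 45.6 m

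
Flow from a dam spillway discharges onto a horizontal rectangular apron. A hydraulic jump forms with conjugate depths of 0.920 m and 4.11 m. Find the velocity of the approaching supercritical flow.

For a rectangular channel the momentum equation gives q² = ½·g·y₁·y₂·(y₁ + y₂) = ½×9.81×0.920×4.11×5.03 = 93.3.
q = √93.3 = 9.66 m²/s.
V₁ = q/y₁ = 9.66/0.920 = 10.5 m/s.

V₁ = 10.5 m/s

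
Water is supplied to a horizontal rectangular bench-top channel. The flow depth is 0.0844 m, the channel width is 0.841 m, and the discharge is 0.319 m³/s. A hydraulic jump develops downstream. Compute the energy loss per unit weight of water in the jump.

ΔE = 0.541 m

q = Q/b = 0.319/0.841 = 0.379 m²/s; V₁ = q/y₁ = 4.49 m/s. Fr₁ = V₁/√(g·y₁) = 4.94.
From the momentum equation for a rectangular channel, y₂/y₁ = ½[√(1 + 8Fr₁²) − 1] = ½[√196.2 − 1] = 6.50.
y₂ = 6.50 × 0.0844 = 0.549 m.
Head loss: ΔE = (y₂ − y₁)³/(4y₁y₂) = (0.549 − 0.0844)³/(4×0.0844×0.549) = 0.100/0.185 = 0.541 m.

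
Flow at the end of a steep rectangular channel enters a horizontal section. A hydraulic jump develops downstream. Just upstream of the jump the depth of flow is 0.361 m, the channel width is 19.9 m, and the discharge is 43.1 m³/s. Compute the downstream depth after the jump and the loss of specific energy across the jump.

q = Q/b = 43.1/19.9 = 2.17 m²/s; V₁ = q/y₁ = 6.00 m/s. Fr₁ = V₁/√(g·y₁) = 3.19.
Sequent-depth ratio: y₂/y₁ = ½[√(1 + 8Fr₁²) − 1] = ½[√82.31 − 1] = 4.04.
y₂ = 4.04 × 0.361 = 1.46 m.
V₂ = q/y₂ = 2.17/1.46 = 1.49 m/s. E₁ = y₁ + V₁²/2g = 2.20 m; E₂ = y₂ + V₂²/2g = 1.57 m. ΔE = E₁ − E₂ = 0.626 m.

y₂ = 1.46 m; ΔE = 0.626 m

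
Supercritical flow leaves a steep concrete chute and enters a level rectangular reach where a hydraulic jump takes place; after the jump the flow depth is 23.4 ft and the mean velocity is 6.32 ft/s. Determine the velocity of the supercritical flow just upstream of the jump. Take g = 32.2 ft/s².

Fr₂ = V₂/√(g·y₂) = 6.32/√(32.2×23.4) = 0.230.
The Bélanger relation is symmetric: y₁/y₂ = ½[√(1 + 8Fr₂²) − 1] = ½[√1.424 − 1] = 0.0967.
y₁ = 0.0967 × 23.4 = 2.26 ft.
V₁ = q/y₁ = 148/2.26 = 65.4 ft/s.

V₁ = 65.4 ft/s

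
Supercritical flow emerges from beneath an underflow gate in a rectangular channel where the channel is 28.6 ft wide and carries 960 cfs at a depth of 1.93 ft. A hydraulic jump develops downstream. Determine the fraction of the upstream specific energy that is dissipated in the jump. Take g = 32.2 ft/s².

ΔE/E₁ = 0.125 (12.5%)

q = Q/b = 960/28.6 = 33.6 ft²/s; V₁ = q/y₁ = 17.4 ft/s. Fr₁ = V₁/√(g·y₁) = 2.21.
Sequent-depth ratio: y₂/y₁ = ½[√(1 + 8Fr₁²) − 1] = ½[√39.94 − 1] = 2.66.
y₂ = 2.66 × 1.93 = 5.13 ft.
E₁ = y₁ + V₁²/2g = 6.63 ft. ΔE = (y₂ − y₁)³/(4y₁y₂) = 0.830 ft. ΔE/E₁ = 0.830/6.63 = 0.125.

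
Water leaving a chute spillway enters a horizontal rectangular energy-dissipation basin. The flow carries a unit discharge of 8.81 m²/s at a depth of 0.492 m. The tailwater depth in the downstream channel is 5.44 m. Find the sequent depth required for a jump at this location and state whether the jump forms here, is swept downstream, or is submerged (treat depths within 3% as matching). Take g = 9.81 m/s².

V₁ = q/y₁ = 8.81/0.492 = 17.9 m/s. Fr₁ = V₁/√(g·y₁) = 17.9/√(9.81×0.492) = 8.15.
Bélanger equation: y₂/y₁ = ½[√(1 + 8Fr₁²) − 1] = ½[√532.5 − 1] = 11.0.
y₂ = 11.0 × 0.492 = 5.43 m.
Tailwater y_tw = 5.44 m: y_tw ≈ y₂, so the jump forms here.

y₂ = 5.43 m; the jump forms here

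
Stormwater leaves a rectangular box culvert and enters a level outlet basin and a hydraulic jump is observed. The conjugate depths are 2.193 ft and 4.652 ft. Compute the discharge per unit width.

For a rectangular channel the momentum equation gives q² = ½·g·y₁·y₂·(y₁ + y₂) = ½×32.2×2.193×4.652×6.845 = 1124.
q = √1124 = 33.53 ft²/s.

q = 33.53 ft²/s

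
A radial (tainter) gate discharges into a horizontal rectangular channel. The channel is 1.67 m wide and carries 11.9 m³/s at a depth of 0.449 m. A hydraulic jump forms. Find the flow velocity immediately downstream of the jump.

V₂ = 1.56 m/s

q = Q/b = 11.9/1.67 = 7.13 m²/s; V₁ = q/y₁ = 15.9 m/s. Fr₁ = V₁/√(g·y₁) = 7.56.
Conjugate-depth relation: y₂/y₁ = ½[√(1 + 8Fr₁²) − 1] = ½[√458.4 − 1] = 10.2.
y₂ = 10.2 × 0.449 = 4.58 m.
V₂ = q/y₂ = 7.13/4.58 = 1.56 m/s.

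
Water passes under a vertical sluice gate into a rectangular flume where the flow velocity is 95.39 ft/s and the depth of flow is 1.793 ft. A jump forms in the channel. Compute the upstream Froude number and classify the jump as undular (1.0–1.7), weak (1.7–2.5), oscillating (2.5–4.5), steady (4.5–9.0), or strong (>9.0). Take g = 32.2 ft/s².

Fr₁ = V₁/√(g·y₁) = 95.39/√(32.2×1.793) = 12.55.
Fr₁ = 12.55 lies in the strong range.

Fr₁ = 12.55; strong jump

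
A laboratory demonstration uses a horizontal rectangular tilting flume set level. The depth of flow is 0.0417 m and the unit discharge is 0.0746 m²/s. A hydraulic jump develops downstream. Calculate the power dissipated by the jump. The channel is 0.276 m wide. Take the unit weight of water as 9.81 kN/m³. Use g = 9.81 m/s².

V₁ = q/y₁ = 0.0746/0.0417 = 1.79 m/s. Fr₁ = V₁/√(g·y₁) = 1.79/√(9.81×0.0417) = 2.80.
Conjugate-depth relation: y₂/y₁ = ½[√(1 + 8Fr₁²) − 1] = ½[√63.59 − 1] = 3.49.
y₂ = 3.49 × 0.0417 = 0.145 m.
Head loss: ΔE = (y₂ − y₁)³/(4y₁y₂) = (0.145 − 0.0417)³/(4×0.0417×0.145) = 0.00112/0.0243 = 0.0460 m.
Q = q·b = 0.0746 × 0.276 = 0.0206 m³/s. P = γ·Q·ΔE = 9.81 × 0.0206 × 0.0460 = 0.00929 kW.

P = 0.00929 kW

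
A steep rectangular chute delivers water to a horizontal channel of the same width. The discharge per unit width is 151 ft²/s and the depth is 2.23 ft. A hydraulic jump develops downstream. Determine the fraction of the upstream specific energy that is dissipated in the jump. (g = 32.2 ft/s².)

ΔE/E₁ = 0.663 (66.3%)

V₁ = q/y₁ = 151/2.23 = 67.7 ft/s. Fr₁ = V₁/√(g·y₁) = 67.7/√(32.2×2.23) = 7.99.
By Bélanger, y₂/y₁ = ½[√(1 + 8Fr₁²) − 1] = ½[√511.8 − 1] = 10.8.
y₂ = 10.8 × 2.23 = 24.1 ft.
E₁ = y₁ + V₁²/2g = 73.4 ft. ΔE = (y₂ − y₁)³/(4y₁y₂) = 48.7 ft. ΔE/E₁ = 48.7/73.4 = 0.663.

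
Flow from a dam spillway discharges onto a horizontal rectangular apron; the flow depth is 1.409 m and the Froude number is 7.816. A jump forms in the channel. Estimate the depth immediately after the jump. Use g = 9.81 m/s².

Fr₁ = 7.816 (given).
By Bélanger, y₂/y₁ = ½[√(1 + 8Fr₁²) − 1] = ½[√489.72 − 1] = 10.56.
y₂ = 10.56 × 1.409 = 14.89 m.

y₂ = 14.89 m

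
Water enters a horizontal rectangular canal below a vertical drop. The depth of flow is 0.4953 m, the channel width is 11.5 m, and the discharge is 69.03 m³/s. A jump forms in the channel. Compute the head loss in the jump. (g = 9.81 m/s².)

ΔE = 4.229 m

q = Q/b = 69.03/11.5 = 6.003 m²/s; V₁ = q/y₁ = 12.12 m/s. Fr₁ = V₁/√(g·y₁) = 5.498.
By Bélanger, y₂/y₁ = ½[√(1 + 8Fr₁²) − 1] = ½[√242.82 − 1] = 7.291.
y₂ = 7.291 × 0.4953 = 3.611 m.
V₂ = q/y₂ = 6.003/3.611 = 1.662 m/s. E₁ = y₁ + V₁²/2g = 7.981 m; E₂ = y₂ + V₂²/2g = 3.752 m. ΔE = E₁ − E₂ = 4.229 m.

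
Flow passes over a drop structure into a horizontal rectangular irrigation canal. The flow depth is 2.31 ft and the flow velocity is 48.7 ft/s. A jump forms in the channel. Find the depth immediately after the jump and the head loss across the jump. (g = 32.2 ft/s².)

Fr₁ = V₁/√(g·y₁) = 48.7/√(32.2×2.31) = 5.65.
Bélanger equation: y₂/y₁ = ½[√(1 + 8Fr₁²) − 1] = ½[√256.1 − 1] = 7.50.
y₂ = 7.50 × 2.31 = 17.3 ft.
Head loss: ΔE = (y₂ − y₁)³/(4y₁y₂) = (17.3 − 2.31)³/(4×2.31×17.3) = 3387/160 = 21.2 ft.

y₂ = 17.3 ft; ΔE = 21.2 ft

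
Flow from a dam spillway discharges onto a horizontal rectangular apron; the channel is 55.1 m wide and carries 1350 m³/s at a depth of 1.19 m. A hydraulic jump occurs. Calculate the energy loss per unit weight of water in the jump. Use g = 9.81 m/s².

ΔE = 12.9 m

q = Q/b = 1350/55.1 = 24.5 m²/s; V₁ = q/y₁ = 20.6 m/s. Fr₁ = V₁/√(g·y₁) = 6.03.
From the momentum equation for a rectangular channel, y₂/y₁ = ½[√(1 + 8Fr₁²) − 1] = ½[√291.5 − 1] = 8.04.
y₂ = 8.04 × 1.19 = 9.56 m.
Head loss: ΔE = (y₂ − y₁)³/(4y₁y₂) = (9.56 − 1.19)³/(4×1.19×9.56) = 587/45.5 = 12.9 m.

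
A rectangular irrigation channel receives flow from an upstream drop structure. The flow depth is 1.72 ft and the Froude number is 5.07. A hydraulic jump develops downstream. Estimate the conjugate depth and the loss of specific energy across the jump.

y₂ = 11.5 ft; ΔE = 11.8 ft

Fr₁ = 5.07 (given).
Sequent-depth ratio: y₂/y₁ = ½[√(1 + 8Fr₁²) − 1] = ½[√206.6 − 1] = 6.69.
y₂ = 6.69 × 1.72 = 11.5 ft.
Head loss: ΔE = (y₂ − y₁)³/(4y₁y₂) = (11.5 − 1.72)³/(4×1.72×11.5) = 936/79.1 = 11.8 ft.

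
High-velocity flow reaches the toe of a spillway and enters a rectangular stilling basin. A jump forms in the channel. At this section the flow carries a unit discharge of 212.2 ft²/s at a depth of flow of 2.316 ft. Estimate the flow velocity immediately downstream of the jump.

V₂ = 6.313 ft/s

V₁ = q/y₁ = 212.2/2.316 = 91.62 ft/s. Fr₁ = V₁/√(g·y₁) = 91.62/√(32.2×2.316) = 10.61.
By Bélanger, y₂/y₁ = ½[√(1 + 8Fr₁²) − 1] = ½[√901.55 − 1] = 14.51.
y₂ = 14.51 × 2.316 = 33.61 ft.
V₂ = q/y₂ = 212.2/33.61 = 6.313 ft/s.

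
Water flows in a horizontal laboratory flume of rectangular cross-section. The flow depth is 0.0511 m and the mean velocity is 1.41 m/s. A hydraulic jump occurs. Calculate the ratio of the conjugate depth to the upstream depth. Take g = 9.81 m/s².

Fr₁ = V₁/√(g·y₁) = 1.41/√(9.81×0.0511) = 1.99.
From the momentum equation for a rectangular channel, y₂/y₁ = ½[√(1 + 8Fr₁²) − 1] = ½[√32.73 − 1] = 2.36.

y₂/y₁ = 2.36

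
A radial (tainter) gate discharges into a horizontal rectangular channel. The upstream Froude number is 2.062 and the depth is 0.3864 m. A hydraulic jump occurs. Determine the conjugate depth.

Fr₁ = 2.062 (given).
From the momentum equation for a rectangular channel, y₂/y₁ = ½[√(1 + 8Fr₁²) − 1] = ½[√35.015 − 1] = 2.459.
y₂ = 2.459 × 0.3864 = 0.9500 m.

y₂ = 0.9500 m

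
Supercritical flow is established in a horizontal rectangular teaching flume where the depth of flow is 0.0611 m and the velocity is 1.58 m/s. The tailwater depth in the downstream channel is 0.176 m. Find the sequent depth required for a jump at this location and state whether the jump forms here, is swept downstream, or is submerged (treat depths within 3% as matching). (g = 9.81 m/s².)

Fr₁ = V₁/√(g·y₁) = 1.58/√(9.81×0.0611) = 2.04.
From the momentum equation for a rectangular channel, y₂/y₁ = ½[√(1 + 8Fr₁²) − 1] = ½[√34.32 − 1] = 2.43.
y₂ = 2.43 × 0.0611 = 0.148 m.
Tailwater y_tw = 0.176 m: y_tw > y₂, so the jump is submerged.

y₂ = 0.148 m; the jump is submerged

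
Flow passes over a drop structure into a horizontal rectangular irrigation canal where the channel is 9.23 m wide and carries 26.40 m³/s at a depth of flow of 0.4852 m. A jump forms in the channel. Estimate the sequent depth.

q = Q/b = 26.40/9.23 = 2.860 m²/s; V₁ = q/y₁ = 5.895 m/s. Fr₁ = V₁/√(g·y₁) = 2.702.
By Bélanger, y₂/y₁ = ½[√(1 + 8Fr₁²) − 1] = ½[√59.407 − 1] = 3.354.
y₂ = 3.354 × 0.4852 = 1.627 m.

y₂ = 1.627 m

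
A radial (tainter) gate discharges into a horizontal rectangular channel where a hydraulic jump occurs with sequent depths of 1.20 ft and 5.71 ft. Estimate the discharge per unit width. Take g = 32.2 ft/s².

q = 27.6 ft²/s

For a rectangular channel the momentum equation gives q² = ½·g·y₁·y₂·(y₁ + y₂) = ½×32.2×1.20×5.71×6.91 = 762.
q = √762 = 27.6 ft²/s.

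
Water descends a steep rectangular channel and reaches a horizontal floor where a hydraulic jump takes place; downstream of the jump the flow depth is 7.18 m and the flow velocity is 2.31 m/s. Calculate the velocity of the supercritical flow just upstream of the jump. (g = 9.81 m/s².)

Fr₂ = V₂/√(g·y₂) = 2.31/√(9.81×7.18) = 0.275.
Since the conjugate-depth ratio holds either way, y₁/y₂ = ½[√(1 + 8Fr₂²) − 1] = ½[√1.606 − 1] = 0.134.
y₁ = 0.134 × 7.18 = 0.960 m.
V₁ = q/y₁ = 16.6/0.960 = 17.3 m/s.

V₁ = 17.3 m/s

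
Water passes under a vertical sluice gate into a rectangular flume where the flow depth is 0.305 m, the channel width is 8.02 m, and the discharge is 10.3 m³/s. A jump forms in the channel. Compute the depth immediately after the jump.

q = Q/b = 10.3/8.02 = 1.28 m²/s; V₁ = q/y₁ = 4.21 m/s. Fr₁ = V₁/√(g·y₁) = 2.43.
Conjugate-depth relation: y₂/y₁ = ½[√(1 + 8Fr₁²) − 1] = ½[√48.41 − 1] = 2.98.
y₂ = 2.98 × 0.305 = 0.909 m.

y₂ = 0.909 m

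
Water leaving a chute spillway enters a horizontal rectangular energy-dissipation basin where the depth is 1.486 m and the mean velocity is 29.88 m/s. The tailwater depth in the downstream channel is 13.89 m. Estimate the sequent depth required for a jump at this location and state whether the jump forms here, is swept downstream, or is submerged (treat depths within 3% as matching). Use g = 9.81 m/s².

y₂ = 15.72 m; the jump is swept downstream

Fr₁ = V₁/√(g·y₁) = 29.88/√(9.81×1.486) = 7.826.
From the momentum equation for a rectangular channel, y₂/y₁ = ½[√(1 + 8Fr₁²) − 1] = ½[√490.96 − 1] = 10.58.
y₂ = 10.58 × 1.486 = 15.72 m.
Tailwater y_tw = 13.89 m: y_tw < y₂, so the jump is swept downstream.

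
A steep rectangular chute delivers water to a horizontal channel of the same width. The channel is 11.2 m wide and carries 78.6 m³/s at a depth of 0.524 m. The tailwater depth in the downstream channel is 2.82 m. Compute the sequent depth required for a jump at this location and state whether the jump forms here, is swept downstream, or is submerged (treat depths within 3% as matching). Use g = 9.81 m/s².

q = Q/b = 78.6/11.2 = 7.02 m²/s; V₁ = q/y₁ = 13.4 m/s. Fr₁ = V₁/√(g·y₁) = 5.91.
By Bélanger, y₂/y₁ = ½[√(1 + 8Fr₁²) − 1] = ½[√280.1 − 1] = 7.87.
y₂ = 7.87 × 0.524 = 4.12 m.
Tailwater y_tw = 2.82 m: y_tw < y₂, so the jump is swept downstream.

y₂ = 4.12 m; the jump is swept downstream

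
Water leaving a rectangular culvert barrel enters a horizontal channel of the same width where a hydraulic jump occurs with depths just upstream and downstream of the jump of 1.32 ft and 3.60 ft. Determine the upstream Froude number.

For a rectangular channel the momentum equation gives q² = ½·g·y₁·y₂·(y₁ + y₂) = ½×32.2×1.32×3.60×4.92 = 376.
q = √376 = 19.4 ft²/s.
V₁ = q/y₁ = 14.7 ft/s; Fr₁ = V₁/√(g·y₁) = 2.25.

Fr₁ = 2.25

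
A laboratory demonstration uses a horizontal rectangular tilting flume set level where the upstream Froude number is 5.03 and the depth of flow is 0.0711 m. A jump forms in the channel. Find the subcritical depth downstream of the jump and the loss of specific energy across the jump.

Fr₁ = 5.03 (given).
By Bélanger, y₂/y₁ = ½[√(1 + 8Fr₁²) − 1] = ½[√203.4 − 1] = 6.63.
y₂ = 6.63 × 0.0711 = 0.471 m.
V₁ = Fr₁·√(g·y₁) = 5.03×√(9.81×0.0711) = 4.20 m/s; q = V₁·y₁ = 0.299 m²/s. V₂ = q/y₂ = 0.299/0.471 = 0.634 m/s. E₁ = y₁ + V₁²/2g = 0.971 m; E₂ = y₂ + V₂²/2g = 0.492 m. ΔE = E₁ − E₂ = 0.479 m.

y₂ = 0.471 m; ΔE = 0.479 m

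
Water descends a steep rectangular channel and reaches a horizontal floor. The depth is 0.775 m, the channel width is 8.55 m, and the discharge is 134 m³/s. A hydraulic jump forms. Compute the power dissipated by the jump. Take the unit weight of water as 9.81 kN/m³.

q = Q/b = 134/8.55 = 15.7 m²/s; V₁ = q/y₁ = 20.2 m/s. Fr₁ = V₁/√(g·y₁) = 7.33.
From the momentum equation for a rectangular channel, y₂/y₁ = ½[√(1 + 8Fr₁²) − 1] = ½[√431.3 − 1] = 9.88.
y₂ = 9.88 × 0.775 = 7.66 m.
V₂ = q/y₂ = 15.7/7.66 = 2.05 m/s. E₁ = y₁ + V₁²/2g = 21.6 m; E₂ = y₂ + V₂²/2g = 7.87 m. ΔE = E₁ − E₂ = 13.7 m.
P = γ·Q·ΔE = 9.81 × 134 × 13.7 = 18069 kW.

P = 18069 kW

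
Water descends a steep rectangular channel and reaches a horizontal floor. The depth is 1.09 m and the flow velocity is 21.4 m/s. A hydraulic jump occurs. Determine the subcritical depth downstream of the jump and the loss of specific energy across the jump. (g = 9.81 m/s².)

Fr₁ = V₁/√(g·y₁) = 21.4/√(9.81×1.09) = 6.54.
Bélanger equation: y₂/y₁ = ½[√(1 + 8Fr₁²) − 1] = ½[√343.6 − 1] = 8.77.
y₂ = 8.77 × 1.09 = 9.56 m.
q = V₁·y₁ = 21.4 × 1.09 = 23.3 m²/s. V₂ = q/y₂ = 23.3/9.56 = 2.44 m/s. E₁ = y₁ + V₁²/2g = 24.4 m; E₂ = y₂ + V₂²/2g = 9.86 m. ΔE = E₁ − E₂ = 14.6 m.

y₂ = 9.56 m; ΔE = 14.6 m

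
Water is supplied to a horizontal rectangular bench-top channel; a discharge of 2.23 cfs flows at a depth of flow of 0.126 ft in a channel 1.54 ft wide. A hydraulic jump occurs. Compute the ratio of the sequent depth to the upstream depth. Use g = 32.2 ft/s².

q = Q/b = 2.23/1.54 = 1.45 ft²/s; V₁ = q/y₁ = 11.5 ft/s. Fr₁ = V₁/√(g·y₁) = 5.71.
Conjugate-depth relation: y₂/y₁ = ½[√(1 + 8Fr₁²) − 1] = ½[√261.4 − 1] = 7.58.

y₂/y₁ = 7.58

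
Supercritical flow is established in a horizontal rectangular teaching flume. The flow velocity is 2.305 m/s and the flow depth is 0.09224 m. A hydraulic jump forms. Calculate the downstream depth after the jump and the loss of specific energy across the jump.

Fr₁ = V₁/√(g·y₁) = 2.305/√(9.81×0.09224) = 2.423.
Conjugate-depth relation: y₂/y₁ = ½[√(1 + 8Fr₁²) − 1] = ½[√47.972 − 1] = 2.963.
y₂ = 2.963 × 0.09224 = 0.2733 m.
Head loss: ΔE = (y₂ − y₁)³/(4y₁y₂) = (0.2733 − 0.09224)³/(4×0.09224×0.2733) = 0.005937/0.1008 = 0.05888 m.

y₂ = 0.2733 m; ΔE = 0.05888 m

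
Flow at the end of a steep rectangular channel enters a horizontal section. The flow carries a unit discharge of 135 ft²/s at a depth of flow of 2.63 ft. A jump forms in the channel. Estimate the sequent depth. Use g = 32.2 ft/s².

V₁ = q/y₁ = 135/2.63 = 51.3 ft/s. Fr₁ = V₁/√(g·y₁) = 51.3/√(32.2×2.63) = 5.58.
Sequent-depth ratio: y₂/y₁ = ½[√(1 + 8Fr₁²) − 1] = ½[√249.9 − 1] = 7.40.
y₂ = 7.40 × 2.63 = 19.5 ft.

y₂ = 19.5 ft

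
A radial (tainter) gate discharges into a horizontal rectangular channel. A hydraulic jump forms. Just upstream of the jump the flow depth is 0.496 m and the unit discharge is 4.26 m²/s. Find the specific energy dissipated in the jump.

ΔE = 1.61 m

V₁ = q/y₁ = 4.26/0.496 = 8.59 m/s. Fr₁ = V₁/√(g·y₁) = 8.59/√(9.81×0.496) = 3.89.
From the momentum equation for a rectangular channel, y₂/y₁ = ½[√(1 + 8Fr₁²) − 1] = ½[√122.3 − 1] = 5.03.
y₂ = 5.03 × 0.496 = 2.49 m.
V₂ = q/y₂ = 4.26/2.49 = 1.71 m/s. E₁ = y₁ + V₁²/2g = 4.26 m; E₂ = y₂ + V₂²/2g = 2.64 m. ΔE = E₁ − E₂ = 1.61 m.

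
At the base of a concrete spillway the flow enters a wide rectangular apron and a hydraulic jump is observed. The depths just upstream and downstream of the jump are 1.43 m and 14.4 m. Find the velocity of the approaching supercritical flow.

For a rectangular channel the momentum equation gives q² = ½·g·y₁·y₂·(y₁ + y₂) = ½×9.81×1.43×14.4×15.8 = 1599.
q = √1599 = 40.0 m²/s.
V₁ = q/y₁ = 40.0/1.43 = 28.0 m/s.

V₁ = 28.0 m/s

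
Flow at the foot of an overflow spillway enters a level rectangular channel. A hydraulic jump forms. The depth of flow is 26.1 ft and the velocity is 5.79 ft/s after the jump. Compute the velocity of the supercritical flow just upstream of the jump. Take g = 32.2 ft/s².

V₁ = 78.0 ft/s

Fr₂ = V₂/√(g·y₂) = 5.79/√(32.2×26.1) = 0.200.
From the momentum equation (using Fr₂), y₁/y₂ = ½[√(1 + 8Fr₂²) − 1] = ½[√1.319 − 1] = 0.0743.
y₁ = 0.0743 × 26.1 = 1.94 ft.
V₁ = q/y₁ = 151/1.94 = 78.0 ft/s.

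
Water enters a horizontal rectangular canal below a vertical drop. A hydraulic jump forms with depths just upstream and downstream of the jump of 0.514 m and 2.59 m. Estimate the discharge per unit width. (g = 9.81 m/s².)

q = 4.50 m²/s

For a rectangular channel the momentum equation gives q² = ½·g·y₁·y₂·(y₁ + y₂) = ½×9.81×0.514×2.59×3.10 = 20.3.
q = √20.3 = 4.50 m²/s.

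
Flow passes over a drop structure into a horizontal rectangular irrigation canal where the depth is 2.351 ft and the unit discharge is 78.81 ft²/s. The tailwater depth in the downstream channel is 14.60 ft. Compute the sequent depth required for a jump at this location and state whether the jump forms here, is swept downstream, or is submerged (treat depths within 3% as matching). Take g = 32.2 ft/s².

V₁ = q/y₁ = 78.81/2.351 = 33.52 ft/s. Fr₁ = V₁/√(g·y₁) = 33.52/√(32.2×2.351) = 3.853.
Bélanger equation: y₂/y₁ = ½[√(1 + 8Fr₁²) − 1] = ½[√119.75 − 1] = 4.972.
y₂ = 4.972 × 2.351 = 11.69 ft.
Tailwater y_tw = 14.60 ft: y_tw > y₂, so the jump is submerged.

y₂ = 11.69 ft; the jump is submerged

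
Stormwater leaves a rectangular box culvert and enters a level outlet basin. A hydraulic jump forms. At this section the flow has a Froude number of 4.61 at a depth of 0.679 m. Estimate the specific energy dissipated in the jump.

ΔE = 3.60 m

Fr₁ = 4.61 (given).
By Bélanger, y₂/y₁ = ½[√(1 + 8Fr₁²) − 1] = ½[√171.0 − 1] = 6.04.
y₂ = 6.04 × 0.679 = 4.10 m.
V₁ = Fr₁·√(g·y₁) = 4.61×√(9.81×0.679) = 11.9 m/s; q = V₁·y₁ = 8.08 m²/s. V₂ = q/y₂ = 8.08/4.10 = 1.97 m/s. E₁ = y₁ + V₁²/2g = 7.89 m; E₂ = y₂ + V₂²/2g = 4.30 m. ΔE = E₁ − E₂ = 3.60 m.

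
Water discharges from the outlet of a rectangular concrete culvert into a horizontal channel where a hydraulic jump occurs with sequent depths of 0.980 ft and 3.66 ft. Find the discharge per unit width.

For a rectangular channel the momentum equation gives q² = ½·g·y₁·y₂·(y₁ + y₂) = ½×32.2×0.980×3.66×4.64 = 268.
q = √268 = 16.4 ft²/s.

q = 16.4 ft²/s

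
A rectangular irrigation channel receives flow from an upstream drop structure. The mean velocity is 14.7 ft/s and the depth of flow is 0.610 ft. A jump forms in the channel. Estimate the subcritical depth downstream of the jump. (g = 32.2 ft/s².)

y₂ = 2.57 ft

Fr₁ = V₁/√(g·y₁) = 14.7/√(32.2×0.610) = 3.32.
Conjugate-depth relation: y₂/y₁ = ½[√(1 + 8Fr₁²) − 1] = ½[√89.01 − 1] = 4.22.
y₂ = 4.22 × 0.610 = 2.57 ft.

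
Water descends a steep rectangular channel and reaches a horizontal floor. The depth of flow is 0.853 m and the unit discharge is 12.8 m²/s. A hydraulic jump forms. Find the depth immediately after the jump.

V₁ = q/y₁ = 12.8/0.853 = 15.0 m/s. Fr₁ = V₁/√(g·y₁) = 15.0/√(9.81×0.853) = 5.19.
Sequent-depth ratio: y₂/y₁ = ½[√(1 + 8Fr₁²) − 1] = ½[√216.3 − 1] = 6.85.
y₂ = 6.85 × 0.853 = 5.85 m.

y₂ = 5.85 m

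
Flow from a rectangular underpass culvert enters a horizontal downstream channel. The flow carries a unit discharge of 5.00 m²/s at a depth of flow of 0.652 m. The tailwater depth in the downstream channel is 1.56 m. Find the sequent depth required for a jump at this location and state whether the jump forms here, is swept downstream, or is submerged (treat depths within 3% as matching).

V₁ = q/y₁ = 5.00/0.652 = 7.67 m/s. Fr₁ = V₁/√(g·y₁) = 7.67/√(9.81×0.652) = 3.03.
From the momentum equation for a rectangular channel, y₂/y₁ = ½[√(1 + 8Fr₁²) − 1] = ½[√74.56 − 1] = 3.82.
y₂ = 3.82 × 0.652 = 2.49 m.
Tailwater y_tw = 1.56 m: y_tw < y₂, so the jump is swept downstream.

y₂ = 2.49 m; the jump is swept downstream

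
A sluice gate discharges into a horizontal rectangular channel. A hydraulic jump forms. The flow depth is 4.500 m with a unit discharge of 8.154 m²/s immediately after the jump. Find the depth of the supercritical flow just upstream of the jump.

y₁ = 0.5916 m

V₂ = q/y₂ = 8.154/4.500 = 1.812 m/s; Fr₂ = V₂/√(g·y₂) = 0.2727.
Since the conjugate-depth ratio holds either way, y₁/y₂ = ½[√(1 + 8Fr₂²) − 1] = ½[√1.5950 − 1] = 0.1315.
y₁ = 0.1315 × 4.500 = 0.5916 m.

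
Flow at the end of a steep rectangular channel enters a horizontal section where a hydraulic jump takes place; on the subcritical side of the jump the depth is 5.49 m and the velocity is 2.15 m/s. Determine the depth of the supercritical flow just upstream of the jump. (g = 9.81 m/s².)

y₁ = 0.820 m

Fr₂ = V₂/√(g·y₂) = 2.15/√(9.81×5.49) = 0.293.
The Bélanger relation is symmetric: y₁/y₂ = ½[√(1 + 8Fr₂²) − 1] = ½[√1.687 − 1] = 0.149.
y₁ = 0.149 × 5.49 = 0.820 m.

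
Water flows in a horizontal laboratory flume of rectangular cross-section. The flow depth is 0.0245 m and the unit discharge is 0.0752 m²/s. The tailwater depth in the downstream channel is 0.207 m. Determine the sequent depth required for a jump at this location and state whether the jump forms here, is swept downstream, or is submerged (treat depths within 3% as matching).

y₂ = 0.205 m; the jump forms here

V₁ = q/y₁ = 0.0752/0.0245 = 3.07 m/s. Fr₁ = V₁/√(g·y₁) = 3.07/√(9.81×0.0245) = 6.26.
Bélanger equation: y₂/y₁ = ½[√(1 + 8Fr₁²) − 1] = ½[√314.6 − 1] = 8.37.
y₂ = 8.37 × 0.0245 = 0.205 m.
Tailwater y_tw = 0.207 m: y_tw ≈ y₂, so the jump forms here.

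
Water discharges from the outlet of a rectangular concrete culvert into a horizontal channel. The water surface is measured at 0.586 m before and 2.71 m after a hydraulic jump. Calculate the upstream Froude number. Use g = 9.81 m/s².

Fr₁ = 3.61

For a rectangular channel the momentum equation gives q² = ½·g·y₁·y₂·(y₁ + y₂) = ½×9.81×0.586×2.71×3.30 = 25.7.
q = √25.7 = 5.07 m²/s.
V₁ = q/y₁ = 8.65 m/s; Fr₁ = V₁/√(g·y₁) = 3.61.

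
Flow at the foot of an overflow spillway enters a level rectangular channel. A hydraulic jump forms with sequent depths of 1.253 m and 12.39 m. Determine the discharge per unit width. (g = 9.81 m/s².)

q = 32.23 m²/s

For a rectangular channel the momentum equation gives q² = ½·g·y₁·y₂·(y₁ + y₂) = ½×9.81×1.253×12.39×13.64 = 1039.
q = √1039 = 32.23 m²/s.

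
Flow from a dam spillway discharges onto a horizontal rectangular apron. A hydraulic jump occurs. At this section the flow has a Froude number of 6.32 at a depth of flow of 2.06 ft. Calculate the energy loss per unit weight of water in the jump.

Fr₁ = 6.32 (given).
Bélanger equation: y₂/y₁ = ½[√(1 + 8Fr₁²) − 1] = ½[√320.5 − 1] = 8.45.
y₂ = 8.45 × 2.06 = 17.4 ft.
V₁ = Fr₁·√(g·y₁) = 6.32×√(32.2×2.06) = 51.5 ft/s; q = V₁·y₁ = 106 ft²/s. V₂ = q/y₂ = 106/17.4 = 6.09 ft/s. E₁ = y₁ + V₁²/2g = 43.2 ft; E₂ = y₂ + V₂²/2g = 18.0 ft. ΔE = E₁ − E₂ = 25.2 ft.

ΔE = 25.2 ft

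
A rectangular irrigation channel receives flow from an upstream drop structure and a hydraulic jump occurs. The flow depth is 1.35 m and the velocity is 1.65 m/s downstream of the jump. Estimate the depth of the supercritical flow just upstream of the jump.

Fr₂ = V₂/√(g·y₂) = 1.65/√(9.81×1.35) = 0.453.
From the momentum equation (using Fr₂), y₁/y₂ = ½[√(1 + 8Fr₂²) − 1] = ½[√2.645 − 1] = 0.313.
y₁ = 0.313 × 1.35 = 0.423 m.

y₁ = 0.423 m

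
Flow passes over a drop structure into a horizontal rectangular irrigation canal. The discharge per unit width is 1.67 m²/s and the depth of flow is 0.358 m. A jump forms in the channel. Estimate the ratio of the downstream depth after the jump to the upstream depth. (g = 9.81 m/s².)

y₂/y₁ = 3.06

V₁ = q/y₁ = 1.67/0.358 = 4.66 m/s. Fr₁ = V₁/√(g·y₁) = 4.66/√(9.81×0.358) = 2.49.
Sequent-depth ratio: y₂/y₁ = ½[√(1 + 8Fr₁²) − 1] = ½[√50.57 − 1] = 3.06.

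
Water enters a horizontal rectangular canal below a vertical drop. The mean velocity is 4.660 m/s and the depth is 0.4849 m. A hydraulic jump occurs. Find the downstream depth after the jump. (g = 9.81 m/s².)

Fr₁ = V₁/√(g·y₁) = 4.660/√(9.81×0.4849) = 2.137.
From the momentum equation for a rectangular channel, y₂/y₁ = ½[√(1 + 8Fr₁²) − 1] = ½[√37.521 − 1] = 2.563.
y₂ = 2.563 × 0.4849 = 1.243 m.

y₂ = 1.243 m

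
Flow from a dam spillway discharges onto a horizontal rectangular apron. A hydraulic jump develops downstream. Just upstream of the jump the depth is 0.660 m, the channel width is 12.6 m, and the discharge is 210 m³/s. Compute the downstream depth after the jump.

q = Q/b = 210/12.6 = 16.7 m²/s; V₁ = q/y₁ = 25.3 m/s. Fr₁ = V₁/√(g·y₁) = 9.92.
Sequent-depth ratio: y₂/y₁ = ½[√(1 + 8Fr₁²) − 1] = ½[√788.9 − 1] = 13.5.
y₂ = 13.5 × 0.660 = 8.94 m.

y₂ = 8.94 m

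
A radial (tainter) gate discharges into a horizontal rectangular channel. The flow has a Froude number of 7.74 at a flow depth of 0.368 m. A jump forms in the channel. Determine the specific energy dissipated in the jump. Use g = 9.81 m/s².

Fr₁ = 7.74 (given).
Sequent-depth ratio: y₂/y₁ = ½[√(1 + 8Fr₁²) − 1] = ½[√480.3 − 1] = 10.5.
y₂ = 10.5 × 0.368 = 3.85 m.
V₁ = Fr₁·√(g·y₁) = 7.74×√(9.81×0.368) = 14.7 m/s; q = V₁·y₁ = 5.41 m²/s. V₂ = q/y₂ = 5.41/3.85 = 1.41 m/s. E₁ = y₁ + V₁²/2g = 11.4 m; E₂ = y₂ + V₂²/2g = 3.95 m. ΔE = E₁ − E₂ = 7.44 m.

ΔE = 7.44 m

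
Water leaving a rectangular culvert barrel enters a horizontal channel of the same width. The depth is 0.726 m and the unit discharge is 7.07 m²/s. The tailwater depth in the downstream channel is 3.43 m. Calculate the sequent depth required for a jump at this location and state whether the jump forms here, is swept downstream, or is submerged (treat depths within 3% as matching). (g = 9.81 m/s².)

V₁ = q/y₁ = 7.07/0.726 = 9.74 m/s. Fr₁ = V₁/√(g·y₁) = 9.74/√(9.81×0.726) = 3.65.
Bélanger equation: y₂/y₁ = ½[√(1 + 8Fr₁²) − 1] = ½[√107.5 − 1] = 4.68.
y₂ = 4.68 × 0.726 = 3.40 m.
Tailwater y_tw = 3.43 m: y_tw ≈ y₂, so the jump forms here.

y₂ = 3.40 m; the jump forms here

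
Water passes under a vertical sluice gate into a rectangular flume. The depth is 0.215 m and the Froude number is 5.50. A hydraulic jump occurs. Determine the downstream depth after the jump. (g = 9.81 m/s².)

Fr₁ = 5.50 (given).
Conjugate-depth relation: y₂/y₁ = ½[√(1 + 8Fr₁²) − 1] = ½[√243.0 − 1] = 7.29.
y₂ = 7.29 × 0.215 = 1.57 m.

y₂ = 1.57 m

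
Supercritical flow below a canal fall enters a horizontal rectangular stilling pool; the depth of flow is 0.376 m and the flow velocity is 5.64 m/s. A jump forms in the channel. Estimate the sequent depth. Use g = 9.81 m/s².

y₂ = 1.38 m

Fr₁ = V₁/√(g·y₁) = 5.64/√(9.81×0.376) = 2.94.
By Bélanger, y₂/y₁ = ½[√(1 + 8Fr₁²) − 1] = ½[√69.99 − 1] = 3.68.
y₂ = 3.68 × 0.376 = 1.38 m.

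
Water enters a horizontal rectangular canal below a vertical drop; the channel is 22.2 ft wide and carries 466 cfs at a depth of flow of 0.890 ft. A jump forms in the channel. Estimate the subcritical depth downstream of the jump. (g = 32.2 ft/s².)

y₂ = 5.12 ft

q = Q/b = 466/22.2 = 21.0 ft²/s; V₁ = q/y₁ = 23.6 ft/s. Fr₁ = V₁/√(g·y₁) = 4.41.
Conjugate-depth relation: y₂/y₁ = ½[√(1 + 8Fr₁²) − 1] = ½[√156.3 − 1] = 5.75.
y₂ = 5.75 × 0.890 = 5.12 ft.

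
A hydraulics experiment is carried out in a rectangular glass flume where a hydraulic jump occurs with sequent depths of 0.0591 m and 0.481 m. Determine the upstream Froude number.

Fr₁ = 6.10

For a rectangular channel the momentum equation gives q² = ½·g·y₁·y₂·(y₁ + y₂) = ½×9.81×0.0591×0.481×0.540 = 0.0753.
q = √0.0753 = 0.274 m²/s.
V₁ = q/y₁ = 4.64 m/s; Fr₁ = V₁/√(g·y₁) = 6.10.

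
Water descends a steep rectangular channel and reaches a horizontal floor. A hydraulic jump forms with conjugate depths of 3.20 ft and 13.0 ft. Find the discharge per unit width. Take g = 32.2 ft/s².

For a rectangular channel the momentum equation gives q² = ½·g·y₁·y₂·(y₁ + y₂) = ½×32.2×3.20×13.0×16.2 = 10850.
q = √10850 = 104 ft²/s.

q = 104 ft²/s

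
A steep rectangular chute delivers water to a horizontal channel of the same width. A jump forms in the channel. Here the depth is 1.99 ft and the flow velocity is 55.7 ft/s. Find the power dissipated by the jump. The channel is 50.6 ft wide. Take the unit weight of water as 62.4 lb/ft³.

Fr₁ = V₁/√(g·y₁) = 55.7/√(32.2×1.99) = 6.96.
By Bélanger, y₂/y₁ = ½[√(1 + 8Fr₁²) − 1] = ½[√388.3 − 1] = 9.35.
y₂ = 9.35 × 1.99 = 18.6 ft.
Head loss: ΔE = (y₂ − y₁)³/(4y₁y₂) = (18.6 − 1.99)³/(4×1.99×18.6) = 4593/148 = 31.0 ft.
q = V₁·y₁ = 55.7 × 1.99 = 111 ft²/s. Q = q·b = 111 × 50.6 = 5609 cfs. P = γ·Q·ΔE/550 = 62.4 × 5609 × 31.0 / 550 = 19727 hp.

P = 19727 hp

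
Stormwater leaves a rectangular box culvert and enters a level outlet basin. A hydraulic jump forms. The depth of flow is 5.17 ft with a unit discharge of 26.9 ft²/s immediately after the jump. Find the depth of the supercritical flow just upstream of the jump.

V₂ = q/y₂ = 26.9/5.17 = 5.20 ft/s; Fr₂ = V₂/√(g·y₂) = 0.403.
From the momentum equation (using Fr₂), y₁/y₂ = ½[√(1 + 8Fr₂²) − 1] = ½[√2.301 − 1] = 0.258.
y₁ = 0.258 × 5.17 = 1.34 ft.

y₁ = 1.34 ft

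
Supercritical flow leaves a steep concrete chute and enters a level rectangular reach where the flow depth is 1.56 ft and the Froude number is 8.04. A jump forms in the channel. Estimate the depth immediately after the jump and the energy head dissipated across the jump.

y₂ = 17.0 ft; ΔE = 34.6 ft

Fr₁ = 8.04 (given).
Sequent-depth ratio: y₂/y₁ = ½[√(1 + 8Fr₁²) − 1] = ½[√518.1 − 1] = 10.9.
y₂ = 10.9 × 1.56 = 17.0 ft.
V₁ = Fr₁·√(g·y₁) = 8.04×√(32.2×1.56) = 57.0 ft/s; q = V₁·y₁ = 88.9 ft²/s. V₂ = q/y₂ = 88.9/17.0 = 5.24 ft/s. E₁ = y₁ + V₁²/2g = 52.0 ft; E₂ = y₂ + V₂²/2g = 17.4 ft. ΔE = E₁ − E₂ = 34.6 ft.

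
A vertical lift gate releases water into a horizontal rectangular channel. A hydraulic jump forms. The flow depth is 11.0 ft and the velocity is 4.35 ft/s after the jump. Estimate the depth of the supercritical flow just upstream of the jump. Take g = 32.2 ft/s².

y₁ = 1.07 ft

Fr₂ = V₂/√(g·y₂) = 4.35/√(32.2×11.0) = 0.231.
The Bélanger relation is symmetric: y₁/y₂ = ½[√(1 + 8Fr₂²) − 1] = ½[√1.427 − 1] = 0.0974.
y₁ = 0.0974 × 11.0 = 1.07 ft.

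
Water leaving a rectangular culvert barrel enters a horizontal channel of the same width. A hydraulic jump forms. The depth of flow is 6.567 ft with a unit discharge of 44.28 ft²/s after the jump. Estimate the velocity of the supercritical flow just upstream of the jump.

V₁ = 20.77 ft/s

V₂ = q/y₂ = 44.28/6.567 = 6.743 ft/s; Fr₂ = V₂/√(g·y₂) = 0.4637.
The Bélanger relation is symmetric: y₁/y₂ = ½[√(1 + 8Fr₂²) − 1] = ½[√2.7201 − 1] = 0.3246.
y₁ = 0.3246 × 6.567 = 2.132 ft.
V₁ = q/y₁ = 44.28/2.132 = 20.77 ft/s.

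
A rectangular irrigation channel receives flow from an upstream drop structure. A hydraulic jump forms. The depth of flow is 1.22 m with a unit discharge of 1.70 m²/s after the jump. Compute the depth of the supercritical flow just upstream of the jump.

y₁ = 0.315 m

V₂ = q/y₂ = 1.70/1.22 = 1.39 m/s; Fr₂ = V₂/√(g·y₂) = 0.403.
Applying the sequent-depth relation in reverse, y₁/y₂ = ½[√(1 + 8Fr₂²) − 1] = ½[√2.298 − 1] = 0.258.
y₁ = 0.258 × 1.22 = 0.315 m.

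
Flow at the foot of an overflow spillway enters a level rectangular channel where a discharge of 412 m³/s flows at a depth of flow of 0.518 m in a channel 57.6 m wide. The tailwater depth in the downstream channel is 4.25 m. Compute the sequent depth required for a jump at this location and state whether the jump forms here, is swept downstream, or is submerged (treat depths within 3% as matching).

y₂ = 4.24 m; the jump forms here

q = Q/b = 412/57.6 = 7.15 m²/s; V₁ = q/y₁ = 13.8 m/s. Fr₁ = V₁/√(g·y₁) = 6.13.
Conjugate-depth relation: y₂/y₁ = ½[√(1 + 8Fr₁²) − 1] = ½[√301.2 − 1] = 8.18.
y₂ = 8.18 × 0.518 = 4.24 m.
Tailwater y_tw = 4.25 m: y_tw ≈ y₂, so the jump forms here.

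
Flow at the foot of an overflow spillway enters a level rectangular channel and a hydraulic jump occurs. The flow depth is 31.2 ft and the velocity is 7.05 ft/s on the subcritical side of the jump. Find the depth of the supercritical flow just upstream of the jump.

Fr₂ = V₂/√(g·y₂) = 7.05/√(32.2×31.2) = 0.222.
From the momentum equation (using Fr₂), y₁/y₂ = ½[√(1 + 8Fr₂²) − 1] = ½[√1.396 − 1] = 0.0907.
y₁ = 0.0907 × 31.2 = 2.83 ft.

y₁ = 2.83 ft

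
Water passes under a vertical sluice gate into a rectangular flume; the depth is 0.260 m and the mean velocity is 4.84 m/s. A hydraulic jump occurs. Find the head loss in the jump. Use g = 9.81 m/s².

Fr₁ = V₁/√(g·y₁) = 4.84/√(9.81×0.260) = 3.03.
By Bélanger, y₂/y₁ = ½[√(1 + 8Fr₁²) − 1] = ½[√74.47 − 1] = 3.81.
y₂ = 3.81 × 0.260 = 0.992 m.
q = V₁·y₁ = 4.84 × 0.260 = 1.26 m²/s. V₂ = q/y₂ = 1.26/0.992 = 1.27 m/s. E₁ = y₁ + V₁²/2g = 1.45 m; E₂ = y₂ + V₂²/2g = 1.07 m. ΔE = E₁ − E₂ = 0.380 m.

ΔE = 0.380 m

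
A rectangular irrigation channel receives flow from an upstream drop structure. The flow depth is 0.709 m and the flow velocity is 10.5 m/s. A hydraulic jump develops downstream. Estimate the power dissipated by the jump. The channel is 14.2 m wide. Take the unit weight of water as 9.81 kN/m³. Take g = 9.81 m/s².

P = 2555 kW

Fr₁ = V₁/√(g·y₁) = 10.5/√(9.81×0.709) = 3.98.
Sequent-depth ratio: y₂/y₁ = ½[√(1 + 8Fr₁²) − 1] = ½[√127.8 − 1] = 5.15.
y₂ = 5.15 × 0.709 = 3.65 m.
Head loss: ΔE = (y₂ − y₁)³/(4y₁y₂) = (3.65 − 0.709)³/(4×0.709×3.65) = 25.5/10.4 = 2.46 m.
q = V₁·y₁ = 10.5 × 0.709 = 7.44 m²/s. Q = q·b = 7.44 × 14.2 = 106 m³/s. P = γ·Q·ΔE = 9.81 × 106 × 2.46 = 2555 kW.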